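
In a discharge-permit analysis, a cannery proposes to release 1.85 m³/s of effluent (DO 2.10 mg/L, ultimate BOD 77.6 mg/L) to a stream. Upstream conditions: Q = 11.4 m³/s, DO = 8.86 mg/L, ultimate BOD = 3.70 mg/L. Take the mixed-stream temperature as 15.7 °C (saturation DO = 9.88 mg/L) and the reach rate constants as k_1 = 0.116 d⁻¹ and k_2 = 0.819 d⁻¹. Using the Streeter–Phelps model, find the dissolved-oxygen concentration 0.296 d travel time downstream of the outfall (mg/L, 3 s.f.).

DO ≈ 7.92 mg/L

Mixed DO = (11.4×8.86 + 1.85×2.10)/(11.4+1.85) = 104.9/13.25 = 7.916 mg/L.
Mixed L₀ = (11.4×3.70 + 1.85×77.6)/(13.25) = 185.7/13.25 = 14.02 mg/L.
Initial deficit D₀ = C_s − DO₀ = 9.88 − 7.916 = 1.964 mg/L.
D(0.296) = [0.116×14.02/(0.819−0.116)](e^(−0.116×0.296) − e^(−0.819×0.296)) + 1.964 e^(−0.819×0.296)
= 2.313 × (0.9662 − 0.7847) + 1.964 × 0.7847 = 1.961 mg/L.
DO = 9.88 − 1.961 = 7.919 mg/L.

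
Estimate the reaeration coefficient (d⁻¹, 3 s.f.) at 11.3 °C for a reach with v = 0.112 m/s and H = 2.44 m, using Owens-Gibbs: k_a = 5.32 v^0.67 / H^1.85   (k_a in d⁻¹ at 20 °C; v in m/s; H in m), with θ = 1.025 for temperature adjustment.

k_a ≈ 0.190 d⁻¹

k_a(20) = 5.32 × 0.112^0.67 / 2.44^1.85 = 5.32 × 0.2307 / 5.208 = 0.2356 d⁻¹.
k_a(11.3) = 0.2356 × 1.025^(11.3−20) = 0.2356 × 0.8067 = 0.1901 d⁻¹.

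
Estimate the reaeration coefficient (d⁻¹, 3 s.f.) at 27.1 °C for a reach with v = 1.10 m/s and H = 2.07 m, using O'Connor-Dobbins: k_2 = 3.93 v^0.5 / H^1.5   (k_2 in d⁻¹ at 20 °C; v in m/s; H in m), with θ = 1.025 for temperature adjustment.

k_2 ≈ 1.65 d⁻¹

k_2(20) = 3.93 × 1.10^0.5 / 2.07^1.5 = 3.93 × 1.049 / 2.978 = 1.384 d⁻¹.
k_2(27.1) = 1.384 × 1.025^(27.1−20) = 1.384 × 1.192 = 1.649 d⁻¹.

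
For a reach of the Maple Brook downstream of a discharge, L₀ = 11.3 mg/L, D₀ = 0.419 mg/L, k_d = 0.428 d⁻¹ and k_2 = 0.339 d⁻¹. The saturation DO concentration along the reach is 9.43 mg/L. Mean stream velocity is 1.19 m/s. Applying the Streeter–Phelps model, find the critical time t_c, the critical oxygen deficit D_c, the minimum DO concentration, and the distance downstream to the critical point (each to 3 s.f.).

t_c ≈ 2.53 d; D_c ≈ 4.82 mg/L; min DO ≈ 4.61 mg/L; x_c ≈ 260 km

With k_2/k_d = 0.7921 and 1 − D₀(k_2−k_d)/(k_d L₀) = 1.008,
t_c = ln(0.7921 × 1.008) / (0.339 − 0.428) = ln(0.7982) / -0.08900 = -0.2254/-0.08900 = 2.533 d.
D_c = (k_d/k_2) L₀ e^(−k_d t_c) = (0.428/0.339) × 11.3 × e^(−0.428×2.533) = 1.263 × 11.3 × 0.3382 = 4.825 mg/L.
Minimum DO = C_s − D_c = 9.43 − 4.825 = 4.605 mg/L.
x_c = v t_c = 1.19 m/s × 2.533 d × 86400 s/d = 260400 m ≈ 260 km.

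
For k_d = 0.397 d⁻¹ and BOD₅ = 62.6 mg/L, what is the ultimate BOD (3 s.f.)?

L₀ ≈ 72.6 mg/L

BOD₅ = L₀(1 − e^(−5k_d)) ⇒ L₀ = BOD₅ / (1 − e^(−5×0.397))
= 62.6 / (1 − 0.1374) = 62.6 / 0.8626 = 72.57 mg/L.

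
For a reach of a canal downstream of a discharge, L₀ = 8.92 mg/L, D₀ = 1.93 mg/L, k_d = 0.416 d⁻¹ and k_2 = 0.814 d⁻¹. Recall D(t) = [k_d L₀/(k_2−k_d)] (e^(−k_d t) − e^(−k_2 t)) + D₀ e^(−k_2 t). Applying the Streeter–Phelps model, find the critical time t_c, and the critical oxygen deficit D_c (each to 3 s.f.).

t_c ≈ 1.10 d; D_c ≈ 2.88 mg/L

With k_2/k_d = 1.957 and 1 − D₀(k_2−k_d)/(k_d L₀) = 0.7930,
t_c = ln(1.957 × 0.7930) / (0.814 − 0.416) = ln(1.552) / 0.3980 = 0.4393/0.3980 = 1.104 d.
L(t_c) = L₀ e^(−k_d t_c) = 8.92 × 0.6318 = 5.636 mg/L, and at the critical point k_2 D_c = k_d L, so D_c = (0.416/0.814) × 5.636 = 2.880 mg/L.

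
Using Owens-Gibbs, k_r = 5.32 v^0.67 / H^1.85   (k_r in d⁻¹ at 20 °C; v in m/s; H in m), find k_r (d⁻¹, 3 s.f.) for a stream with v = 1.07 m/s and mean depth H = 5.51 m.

k_r = 5.32 × 1.07^0.67 / 5.51^1.85 = 5.32 × 1.046 / 23.50 = 0.2368 d⁻¹.

k_r ≈ 0.237 d⁻¹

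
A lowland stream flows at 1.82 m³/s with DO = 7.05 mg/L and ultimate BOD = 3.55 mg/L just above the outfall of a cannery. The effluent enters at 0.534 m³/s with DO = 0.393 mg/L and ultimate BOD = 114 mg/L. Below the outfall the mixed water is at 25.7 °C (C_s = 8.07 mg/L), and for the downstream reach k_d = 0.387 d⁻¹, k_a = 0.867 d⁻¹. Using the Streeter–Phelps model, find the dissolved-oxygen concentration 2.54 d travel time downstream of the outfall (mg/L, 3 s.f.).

DO ≈ 1.71 mg/L

Mixed DO = (1.82×7.05 + 0.534×0.393)/(1.82+0.534) = 13.04/2.354 = 5.540 mg/L.
Mixed L₀ = (1.82×3.55 + 0.534×114)/(2.354) = 67.34/2.354 = 28.61 mg/L.
Initial deficit D₀ = C_s − DO₀ = 8.07 − 5.540 = 2.530 mg/L.
D(2.54) = [0.387×28.61/(0.867−0.387)](e^(−0.387×2.54) − e^(−0.867×2.54)) + 2.530 e^(−0.867×2.54)
= 23.06 × (0.3742 − 0.1106) + 2.530 × 0.1106 = 6.360 mg/L.
DO = 8.07 − 6.360 = 1.710 mg/L.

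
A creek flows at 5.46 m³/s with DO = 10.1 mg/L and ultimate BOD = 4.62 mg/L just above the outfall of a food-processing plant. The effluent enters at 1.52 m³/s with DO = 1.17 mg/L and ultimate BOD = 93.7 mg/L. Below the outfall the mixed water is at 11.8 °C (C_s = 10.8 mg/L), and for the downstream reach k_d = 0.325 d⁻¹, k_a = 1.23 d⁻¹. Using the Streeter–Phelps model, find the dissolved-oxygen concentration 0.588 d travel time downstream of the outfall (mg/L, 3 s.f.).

DO ≈ 6.58 mg/L

Mixed DO = (5.46×10.1 + 1.52×1.17)/(5.46+1.52) = 56.92/6.980 = 8.155 mg/L.
Mixed L₀ = (5.46×4.62 + 1.52×93.7)/(6.980) = 167.6/6.980 = 24.02 mg/L.
Initial deficit D₀ = C_s − DO₀ = 10.8 − 8.155 = 2.645 mg/L.
D(0.588) = [0.325×24.02/(1.23−0.325)](e^(−0.325×0.588) − e^(−1.23×0.588)) + 2.645 e^(−1.23×0.588)
= 8.625 × (0.8260 − 0.4852) + 2.645 × 0.4852 = 4.223 mg/L.
DO = 10.8 − 4.223 = 6.577 mg/L.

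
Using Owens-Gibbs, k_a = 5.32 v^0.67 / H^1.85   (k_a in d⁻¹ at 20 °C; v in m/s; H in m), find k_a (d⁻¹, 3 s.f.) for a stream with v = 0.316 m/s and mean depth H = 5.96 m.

k_a ≈ 0.0905 d⁻¹

k_a = 5.32 × 0.316^0.67 / 5.96^1.85 = 5.32 × 0.4622 / 27.18 = 0.09047 d⁻¹.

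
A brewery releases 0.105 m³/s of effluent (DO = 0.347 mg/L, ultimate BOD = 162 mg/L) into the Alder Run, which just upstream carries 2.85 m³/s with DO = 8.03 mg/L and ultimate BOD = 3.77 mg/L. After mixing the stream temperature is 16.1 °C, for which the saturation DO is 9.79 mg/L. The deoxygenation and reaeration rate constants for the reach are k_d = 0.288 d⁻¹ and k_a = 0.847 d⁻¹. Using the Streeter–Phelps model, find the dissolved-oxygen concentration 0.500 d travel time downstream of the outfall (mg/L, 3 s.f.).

DO ≈ 7.44 mg/L

Mixed DO = (2.85×8.03 + 0.105×0.347)/(2.85+0.105) = 22.92/2.955 = 7.757 mg/L.
Mixed L₀ = (2.85×3.77 + 0.105×162)/(2.955) = 27.75/2.955 = 9.392 mg/L.
Initial deficit D₀ = C_s − DO₀ = 9.79 − 7.757 = 2.033 mg/L.
D(0.500) = [0.288×9.392/(0.847−0.288)](e^(−0.288×0.500) − e^(−0.847×0.500)) + 2.033 e^(−0.847×0.500)
= 4.839 × (0.8659 − 0.6548) + 2.033 × 0.6548 = 2.353 mg/L.
DO = 9.79 − 2.353 = 7.437 mg/L.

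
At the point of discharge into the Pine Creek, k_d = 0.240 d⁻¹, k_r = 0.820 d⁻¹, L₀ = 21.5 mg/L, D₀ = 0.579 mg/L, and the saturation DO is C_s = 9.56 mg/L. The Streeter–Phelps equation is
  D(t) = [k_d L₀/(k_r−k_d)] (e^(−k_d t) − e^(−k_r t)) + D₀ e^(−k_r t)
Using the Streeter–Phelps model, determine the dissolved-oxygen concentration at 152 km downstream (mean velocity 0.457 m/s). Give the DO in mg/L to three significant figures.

Travel time t = x/v = 152 km / (0.457 m/s) = 152000 m / 0.457 m/s = 332600 s = 3.850 d.
k_d L₀/(k_r−k_d) = 0.240×21.5/(0.820−0.240) = 5.160/0.5800 = 8.897 mg/L.
e^(−k_d t) = e^(−0.240×3.850) = 0.3970; e^(−k_r t) = e^(−0.820×3.850) = 0.04257.
D = 8.897 × (0.3970 − 0.04257) + 0.579 × 0.04257 = 3.153 + 0.02465 = 3.178 mg/L.
DO = C_s − D = 9.56 − 3.178 = 6.382 mg/L.

DO ≈ 6.38 mg/L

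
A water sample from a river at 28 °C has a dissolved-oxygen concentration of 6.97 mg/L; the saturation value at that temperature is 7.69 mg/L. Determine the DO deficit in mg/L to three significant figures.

D = C_s − C = 7.69 − 6.97 = 0.720 mg/L.

D ≈ 0.720 mg/L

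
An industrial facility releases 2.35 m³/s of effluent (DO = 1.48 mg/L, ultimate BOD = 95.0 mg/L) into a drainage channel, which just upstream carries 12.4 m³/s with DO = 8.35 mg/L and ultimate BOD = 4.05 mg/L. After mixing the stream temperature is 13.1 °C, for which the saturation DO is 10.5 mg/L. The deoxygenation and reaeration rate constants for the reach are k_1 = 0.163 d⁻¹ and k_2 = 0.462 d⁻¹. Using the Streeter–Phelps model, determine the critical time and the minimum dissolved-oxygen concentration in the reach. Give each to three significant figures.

t_c ≈ 2.19 d; minimum DO ≈ 5.92 mg/L

Mixed DO = (12.4×8.35 + 2.35×1.48)/(12.4+2.35) = 107.0/14.75 = 7.255 mg/L.
Mixed L₀ = (12.4×4.05 + 2.35×95.0)/(14.75) = 273.5/14.75 = 18.54 mg/L.
Initial deficit D₀ = C_s − DO₀ = 10.5 − 7.255 = 3.245 mg/L.
t_c = (1/0.2990) ln[(0.462/0.163)(1 − 3.245×0.2990/(0.163×18.54))] = 3.344 × ln(1.924) = 2.190 d.
D_c = (0.163/0.462) × 18.54 × e^(−0.163×2.190) = 0.3528 × 18.54 × 0.6998 = 4.578 mg/L.
Minimum DO = 10.5 − 4.578 = 5.922 mg/L.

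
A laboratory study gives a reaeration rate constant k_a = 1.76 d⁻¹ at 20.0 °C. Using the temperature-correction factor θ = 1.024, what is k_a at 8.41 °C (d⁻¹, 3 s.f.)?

k_a ≈ 1.34 d⁻¹

k_a(T₂) = k_a(T₁) · θ^(T₂−T₁) = 1.76 × 1.024^(8.41−20.0)
= 1.76 × 1.024^-11.6 = 1.76 × 0.7597 = 1.337 d⁻¹.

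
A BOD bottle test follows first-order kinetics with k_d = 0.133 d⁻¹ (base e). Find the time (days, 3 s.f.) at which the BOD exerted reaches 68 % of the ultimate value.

y/L₀ = 1 − e^(−k_d t) = 0.68 ⇒ e^(−k_d t) = 0.320
t = −ln(0.320) / 0.133 = 1.139 / 0.133 = 8.567 d.

t ≈ 8.57 d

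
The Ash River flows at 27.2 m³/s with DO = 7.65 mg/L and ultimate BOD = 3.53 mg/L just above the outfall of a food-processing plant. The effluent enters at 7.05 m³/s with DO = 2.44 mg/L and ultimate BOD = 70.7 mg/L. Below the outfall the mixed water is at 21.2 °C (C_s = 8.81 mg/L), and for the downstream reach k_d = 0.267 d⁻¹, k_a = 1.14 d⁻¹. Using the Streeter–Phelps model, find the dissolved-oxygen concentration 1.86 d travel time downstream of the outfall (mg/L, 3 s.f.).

DO ≈ 5.95 mg/L

Mixed DO = (27.2×7.65 + 7.05×2.44)/(27.2+7.05) = 225.3/34.25 = 6.578 mg/L.
Mixed L₀ = (27.2×3.53 + 7.05×70.7)/(34.25) = 594.5/34.25 = 17.36 mg/L.
Initial deficit D₀ = C_s − DO₀ = 8.81 − 6.578 = 2.232 mg/L.
D(1.86) = [0.267×17.36/(1.14−0.267)](e^(−0.267×1.86) − e^(−1.14×1.86)) + 2.232 e^(−1.14×1.86)
= 5.308 × (0.6086 − 0.1200) + 2.232 × 0.1200 = 2.861 mg/L.
DO = 8.81 − 2.861 = 5.949 mg/L.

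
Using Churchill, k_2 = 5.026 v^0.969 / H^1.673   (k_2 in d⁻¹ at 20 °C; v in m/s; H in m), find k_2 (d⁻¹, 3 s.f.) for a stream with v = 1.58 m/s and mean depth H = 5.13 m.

k_2 = 5.026 × 1.58^0.969 / 5.13^1.673 = 5.026 × 1.558 / 15.42 = 0.5078 d⁻¹.

k_2 ≈ 0.508 d⁻¹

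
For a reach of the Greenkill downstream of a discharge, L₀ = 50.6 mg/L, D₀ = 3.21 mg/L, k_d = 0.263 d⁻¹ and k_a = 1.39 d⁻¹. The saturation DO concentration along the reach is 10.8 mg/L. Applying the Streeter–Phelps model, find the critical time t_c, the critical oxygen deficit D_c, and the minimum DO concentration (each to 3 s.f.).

With k_a/k_d = 5.285 and 1 − D₀(k_a−k_d)/(k_d L₀) = 0.7282,
t_c = ln(5.285 × 0.7282) / (1.39 − 0.263) = ln(3.848) / 1.127 = 1.348/1.127 = 1.196 d.
D_c = (k_d/k_a) L₀ e^(−k_d t_c) = (0.263/1.39) × 50.6 × e^(−0.263×1.196) = 0.1892 × 50.6 × 0.7302 = 6.991 mg/L.
Minimum DO = C_s − D_c = 10.8 − 6.991 = 3.809 mg/L.

t_c ≈ 1.20 d; D_c ≈ 6.99 mg/L; min DO ≈ 3.81 mg/L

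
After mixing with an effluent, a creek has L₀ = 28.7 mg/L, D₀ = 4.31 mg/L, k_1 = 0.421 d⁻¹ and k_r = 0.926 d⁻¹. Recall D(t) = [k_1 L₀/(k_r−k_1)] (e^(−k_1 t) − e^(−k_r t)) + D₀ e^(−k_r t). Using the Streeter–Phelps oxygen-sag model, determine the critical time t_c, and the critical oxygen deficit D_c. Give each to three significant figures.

t_c ≈ 1.17 d; D_c ≈ 7.98 mg/L

With k_r/k_1 = 2.200 and 1 − D₀(k_r−k_1)/(k_1 L₀) = 0.8199,
t_c = ln(2.200 × 0.8199) / (0.926 − 0.421) = ln(1.803) / 0.5050 = 0.5896/0.5050 = 1.168 d.
L(t_c) = L₀ e^(−k_1 t_c) = 28.7 × 0.6117 = 17.56 mg/L, and at the critical point k_r D_c = k_1 L, so D_c = (0.421/0.926) × 17.56 = 7.981 mg/L.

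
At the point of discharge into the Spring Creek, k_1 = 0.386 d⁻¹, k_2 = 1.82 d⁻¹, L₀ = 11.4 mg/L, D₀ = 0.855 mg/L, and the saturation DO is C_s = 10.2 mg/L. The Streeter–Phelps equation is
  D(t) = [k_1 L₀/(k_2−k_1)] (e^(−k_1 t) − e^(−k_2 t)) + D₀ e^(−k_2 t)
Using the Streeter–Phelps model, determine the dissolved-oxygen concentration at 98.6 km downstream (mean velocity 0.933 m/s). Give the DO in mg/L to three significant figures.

Travel time t = x/v = 98.6 km / (0.933 m/s) = 98600 m / 0.933 m/s = 105700 s = 1.223 d.
k_1 L₀/(k_2−k_1) = 0.386×11.4/(1.82−0.386) = 4.400/1.434 = 3.069 mg/L.
e^(−k_1 t) = e^(−0.386×1.223) = 0.6237; e^(−k_2 t) = e^(−1.82×1.223) = 0.1079.
D = 3.069 × (0.6237 − 0.1079) + 0.855 × 0.1079 = 1.583 + 0.09229 = 1.675 mg/L.
DO = C_s − D = 10.2 − 1.675 = 8.525 mg/L.

DO ≈ 8.53 mg/L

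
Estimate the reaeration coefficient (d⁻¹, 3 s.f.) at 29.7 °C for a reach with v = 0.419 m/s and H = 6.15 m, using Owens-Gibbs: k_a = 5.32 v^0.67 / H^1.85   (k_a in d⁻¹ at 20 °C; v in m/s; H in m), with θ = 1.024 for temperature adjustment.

k_a ≈ 0.130 d⁻¹

k_a(20) = 5.32 × 0.419^0.67 / 6.15^1.85 = 5.32 × 0.5583 / 28.80 = 0.1031 d⁻¹.
k_a(29.7) = 0.1031 × 1.024^(29.7−20) = 0.1031 × 1.259 = 0.1298 d⁻¹.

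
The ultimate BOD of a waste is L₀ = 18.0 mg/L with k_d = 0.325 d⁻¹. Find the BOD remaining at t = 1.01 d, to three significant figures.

L ≈ 13.0 mg/L

L_t = L₀ e^(−k_d t) = 18.0 × e^(−0.325×1.01) = 18.0 × 0.7202 = 12.96 mg/L.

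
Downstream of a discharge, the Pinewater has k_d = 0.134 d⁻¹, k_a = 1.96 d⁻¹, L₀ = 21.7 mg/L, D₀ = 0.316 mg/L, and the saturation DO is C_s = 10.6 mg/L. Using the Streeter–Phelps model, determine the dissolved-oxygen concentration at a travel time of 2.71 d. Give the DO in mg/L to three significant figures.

k_d L₀/(k_a−k_d) = 0.134×21.7/(1.96−0.134) = 2.908/1.826 = 1.592 mg/L.
e^(−k_d t) = e^(−0.134×2.710) = 0.6955; e^(−k_a t) = e^(−1.96×2.710) = 0.004934.
D = 1.592 × (0.6955 − 0.004934) + 0.316 × 0.004934 = 1.100 + 0.001559 = 1.101 mg/L.
DO = C_s − D = 10.6 − 1.101 = 9.499 mg/L.

DO ≈ 9.50 mg/L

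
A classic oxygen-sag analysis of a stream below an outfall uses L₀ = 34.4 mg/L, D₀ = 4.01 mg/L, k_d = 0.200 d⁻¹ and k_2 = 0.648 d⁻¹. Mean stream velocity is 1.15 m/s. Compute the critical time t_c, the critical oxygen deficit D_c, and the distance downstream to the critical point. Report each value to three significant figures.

t_c ≈ 1.95 d; D_c ≈ 7.19 mg/L; x_c ≈ 194 km

With k_2/k_d = 3.240 and 1 − D₀(k_2−k_d)/(k_d L₀) = 0.7389,
t_c = ln(3.240 × 0.7389) / (0.648 − 0.200) = ln(2.394) / 0.4480 = 0.8730/0.4480 = 1.949 d.
D_c = (k_d/k_2) L₀ e^(−k_d t_c) = (0.200/0.648) × 34.4 × e^(−0.200×1.949) = 0.3086 × 34.4 × 0.6773 = 7.191 mg/L.
x_c = v t_c = 1.15 m/s × 1.949 d × 86400 s/d = 193600 m ≈ 194 km.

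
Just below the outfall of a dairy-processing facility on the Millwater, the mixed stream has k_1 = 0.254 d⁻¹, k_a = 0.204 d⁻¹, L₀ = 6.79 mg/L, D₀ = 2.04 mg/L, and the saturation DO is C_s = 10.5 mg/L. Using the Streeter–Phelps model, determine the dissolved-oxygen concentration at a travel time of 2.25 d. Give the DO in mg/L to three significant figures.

k_1 L₀/(k_a−k_1) = 0.254×6.79/(0.204−0.254) = 1.725/-0.05000 = -34.49 mg/L.
e^(−k_1 t) = e^(−0.254×2.250) = 0.5647; e^(−k_a t) = e^(−0.204×2.250) = 0.6319.
D = -34.49 × (0.5647 − 0.6319) + 2.04 × 0.6319 = 2.319 + 1.289 = 3.608 mg/L.
DO = C_s − D = 10.5 − 3.608 = 6.892 mg/L.

DO ≈ 6.89 mg/L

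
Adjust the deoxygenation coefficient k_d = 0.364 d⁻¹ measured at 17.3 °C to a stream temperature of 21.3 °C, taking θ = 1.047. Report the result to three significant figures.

k_d ≈ 0.437 d⁻¹

k_d(T₂) = k_d(T₁) · θ^(T₂−T₁) = 0.364 × 1.047^(21.3−17.3)
= 0.364 × 1.047^4.00 = 0.364 × 1.202 = 0.4374 d⁻¹.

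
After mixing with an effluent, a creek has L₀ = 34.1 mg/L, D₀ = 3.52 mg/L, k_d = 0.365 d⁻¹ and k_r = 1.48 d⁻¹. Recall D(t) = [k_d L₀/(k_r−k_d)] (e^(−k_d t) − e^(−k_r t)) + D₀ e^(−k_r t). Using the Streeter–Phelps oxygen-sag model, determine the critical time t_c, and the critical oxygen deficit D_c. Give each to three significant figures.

t_c ≈ 0.916 d; D_c ≈ 6.02 mg/L

t_c = [1/(k_r−k_d)] ln[(k_r/k_d)(1 − D₀(k_r−k_d)/(k_d L₀))]
= [1/(1.48−0.365)] ln[(1.48/0.365)(1 − 3.52×1.115/(0.365×34.1))]
= (1/1.115) ln[4.055 × 0.6847] = 0.8969 × ln(2.776) = 0.8969 × 1.021 = 0.9158 d.
D_c = (k_d/k_r) L₀ e^(−k_d t_c) = (0.365/1.48) × 34.1 × e^(−0.365×0.9158) = 0.2466 × 34.1 × 0.7159 = 6.020 mg/L.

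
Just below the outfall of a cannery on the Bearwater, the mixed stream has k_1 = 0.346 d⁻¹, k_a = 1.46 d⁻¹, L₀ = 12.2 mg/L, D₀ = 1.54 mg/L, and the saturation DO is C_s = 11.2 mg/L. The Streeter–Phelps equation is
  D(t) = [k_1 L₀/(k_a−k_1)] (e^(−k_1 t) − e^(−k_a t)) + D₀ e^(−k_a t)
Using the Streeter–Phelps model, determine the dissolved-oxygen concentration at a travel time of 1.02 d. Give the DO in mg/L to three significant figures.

DO ≈ 9.04 mg/L

k_1 L₀/(k_a−k_1) = 0.346×12.2/(1.46−0.346) = 4.221/1.114 = 3.789 mg/L.
e^(−k_1 t) = e^(−0.346×1.020) = 0.7026; e^(−k_a t) = e^(−1.46×1.020) = 0.2256.
D = 3.789 × (0.7026 − 0.2256) + 1.54 × 0.2256 = 1.808 + 0.3474 = 2.155 mg/L.
DO = C_s − D = 11.2 − 2.155 = 9.045 mg/L.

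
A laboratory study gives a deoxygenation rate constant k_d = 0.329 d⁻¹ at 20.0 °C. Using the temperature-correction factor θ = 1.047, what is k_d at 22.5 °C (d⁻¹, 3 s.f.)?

k_d(T₂) = k_d(T₁) · θ^(T₂−T₁) = 0.329 × 1.047^(22.5−20.0)
= 0.329 × 1.047^2.50 = 0.329 × 1.122 = 0.3690 d⁻¹.

k_d ≈ 0.369 d⁻¹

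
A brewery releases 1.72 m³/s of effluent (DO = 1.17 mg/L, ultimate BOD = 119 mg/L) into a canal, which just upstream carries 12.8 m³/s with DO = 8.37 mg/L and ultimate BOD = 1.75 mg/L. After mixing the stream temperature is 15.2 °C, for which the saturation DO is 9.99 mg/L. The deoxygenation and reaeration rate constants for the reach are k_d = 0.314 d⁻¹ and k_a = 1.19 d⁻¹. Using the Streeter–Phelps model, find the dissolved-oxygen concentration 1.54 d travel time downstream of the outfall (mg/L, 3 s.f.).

Mixed DO = (12.8×8.37 + 1.72×1.17)/(12.8+1.72) = 109.1/14.52 = 7.517 mg/L.
Mixed L₀ = (12.8×1.75 + 1.72×119)/(14.52) = 227.1/14.52 = 15.64 mg/L.
Initial deficit D₀ = C_s − DO₀ = 9.99 − 7.517 = 2.473 mg/L.
D(1.54) = [0.314×15.64/(1.19−0.314)](e^(−0.314×1.54) − e^(−1.19×1.54)) + 2.473 e^(−1.19×1.54)
= 5.606 × (0.6166 − 0.1600) + 2.473 × 0.1600 = 2.955 mg/L.
DO = 9.99 − 2.955 = 7.035 mg/L.

DO ≈ 7.03 mg/L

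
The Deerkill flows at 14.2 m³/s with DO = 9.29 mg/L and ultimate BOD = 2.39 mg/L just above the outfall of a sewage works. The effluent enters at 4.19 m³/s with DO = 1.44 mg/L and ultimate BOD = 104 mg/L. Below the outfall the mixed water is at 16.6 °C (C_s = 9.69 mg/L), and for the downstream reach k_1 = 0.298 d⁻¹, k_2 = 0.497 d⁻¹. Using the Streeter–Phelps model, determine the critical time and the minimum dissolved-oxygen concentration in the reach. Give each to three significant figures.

Mixed DO = (14.2×9.29 + 4.19×1.44)/(14.2+4.19) = 138.0/18.39 = 7.501 mg/L.
Mixed L₀ = (14.2×2.39 + 4.19×104)/(18.39) = 469.7/18.39 = 25.54 mg/L.
Initial deficit D₀ = C_s − DO₀ = 9.69 − 7.501 = 2.189 mg/L.
t_c = (1/0.1990) ln[(0.497/0.298)(1 − 2.189×0.1990/(0.298×25.54))] = 5.025 × ln(1.572) = 2.274 d.
D_c = (0.298/0.497) × 25.54 × e^(−0.298×2.274) = 0.5996 × 25.54 × 0.5078 = 7.776 mg/L.
Minimum DO = 9.69 − 7.776 = 1.914 mg/L.

t_c ≈ 2.27 d; minimum DO ≈ 1.91 mg/L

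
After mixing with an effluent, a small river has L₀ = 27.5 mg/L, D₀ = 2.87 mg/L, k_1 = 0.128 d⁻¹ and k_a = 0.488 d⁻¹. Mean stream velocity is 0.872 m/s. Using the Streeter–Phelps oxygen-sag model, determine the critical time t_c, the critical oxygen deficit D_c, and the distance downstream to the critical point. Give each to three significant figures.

At the critical point dD/dt = 0, so k_1 L₀ e^(−k_1 t) = k_a D. Substituting D(t) from the Streeter–Phelps equation and solving for t gives
t_c = ln[(k_a/k_1)(1 − D₀(k_a−k_1)/(k_1 L₀))] / (k_a−k_1).
Here k_a−k_1 = 0.3600 d⁻¹ and 1 − D₀(k_a−k_1)/(k_1 L₀) = 1 − 2.87×0.3600/(0.128×27.5) = 0.7065, so
t_c = ln(3.812 × 0.7065) / 0.3600 = 0.9908 / 0.3600 = 2.752 d.
D_c = (k_1/k_a) L₀ e^(−k_1 t_c) = (0.128/0.488) × 27.5 × e^(−0.128×2.752) = 0.2623 × 27.5 × 0.7031 = 5.071 mg/L.
x_c = v t_c = 0.872 m/s × 2.752 d × 86400 s/d = 207400 m ≈ 207 km.

t_c ≈ 2.75 d; D_c ≈ 5.07 mg/L; x_c ≈ 207 km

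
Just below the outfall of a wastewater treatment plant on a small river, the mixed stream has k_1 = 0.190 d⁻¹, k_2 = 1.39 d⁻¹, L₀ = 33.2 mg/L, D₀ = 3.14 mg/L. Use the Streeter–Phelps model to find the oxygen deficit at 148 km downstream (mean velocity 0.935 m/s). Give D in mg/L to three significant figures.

D ≈ 3.55 mg/L

Travel time t = x/v = 148 km / (0.935 m/s) = 148000 m / 0.935 m/s = 158300 s = 1.832 d.
k_1 L₀/(k_2−k_1) = 0.190×33.2/(1.39−0.190) = 6.308/1.200 = 5.257 mg/L.
e^(−k_1 t) = e^(−0.190×1.832) = 0.7060; e^(−k_2 t) = e^(−1.39×1.832) = 0.07835.
D = 5.257 × (0.7060 − 0.07835) + 3.14 × 0.07835 = 3.300 + 0.2460 = 3.546 mg/L.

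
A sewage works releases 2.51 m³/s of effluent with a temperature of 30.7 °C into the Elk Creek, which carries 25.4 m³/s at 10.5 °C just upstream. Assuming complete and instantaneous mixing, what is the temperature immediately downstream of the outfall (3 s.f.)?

12.3 °C

Flow-weighted mixing: C = (Q_r C_r + Q_w C_w)/(Q_r + Q_w)
= (25.4×10.5 + 2.51×30.7)/(25.4 + 2.51) = 343.8/27.91 = 12.32 °C.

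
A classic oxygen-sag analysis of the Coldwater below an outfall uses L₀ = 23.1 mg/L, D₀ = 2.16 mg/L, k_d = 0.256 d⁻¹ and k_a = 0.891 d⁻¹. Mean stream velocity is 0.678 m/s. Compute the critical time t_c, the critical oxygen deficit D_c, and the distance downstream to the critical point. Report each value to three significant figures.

With k_a/k_d = 3.480 and 1 − D₀(k_a−k_d)/(k_d L₀) = 0.7681,
t_c = ln(3.480 × 0.7681) / (0.891 − 0.256) = ln(2.673) / 0.6350 = 0.9833/0.6350 = 1.548 d.
D_c = (k_d/k_a) L₀ e^(−k_d t_c) = (0.256/0.891) × 23.1 × e^(−0.256×1.548) = 0.2873 × 23.1 × 0.6727 = 4.465 mg/L.
x_c = v t_c = 0.678 m/s × 1.548 d × 86400 s/d = 90710 m ≈ 90.7 km.

t_c ≈ 1.55 d; D_c ≈ 4.46 mg/L; x_c ≈ 90.7 km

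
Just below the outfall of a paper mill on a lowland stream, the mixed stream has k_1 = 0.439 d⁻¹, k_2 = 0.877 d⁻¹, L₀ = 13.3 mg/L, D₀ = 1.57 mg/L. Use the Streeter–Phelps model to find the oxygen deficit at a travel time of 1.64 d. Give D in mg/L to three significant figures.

D ≈ 3.70 mg/L

k_1 L₀/(k_2−k_1) = 0.439×13.3/(0.877−0.439) = 5.839/0.4380 = 13.33 mg/L.
e^(−k_1 t) = e^(−0.439×1.640) = 0.4868; e^(−k_2 t) = e^(−0.877×1.640) = 0.2373.
D = 13.33 × (0.4868 − 0.2373) + 1.57 × 0.2373 = 3.325 + 0.3726 = 3.698 mg/L.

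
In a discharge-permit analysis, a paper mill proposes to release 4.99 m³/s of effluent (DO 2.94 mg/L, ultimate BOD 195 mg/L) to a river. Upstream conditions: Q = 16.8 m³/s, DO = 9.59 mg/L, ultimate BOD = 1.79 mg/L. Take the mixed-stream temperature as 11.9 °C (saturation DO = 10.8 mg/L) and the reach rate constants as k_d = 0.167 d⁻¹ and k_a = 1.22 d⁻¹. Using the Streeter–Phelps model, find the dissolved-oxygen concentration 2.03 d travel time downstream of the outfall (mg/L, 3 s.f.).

Mixed DO = (16.8×9.59 + 4.99×2.94)/(16.8+4.99) = 175.8/21.79 = 8.067 mg/L.
Mixed L₀ = (16.8×1.79 + 4.99×195)/(21.79) = 1003/21.79 = 46.04 mg/L.
Initial deficit D₀ = C_s − DO₀ = 10.8 − 8.067 = 2.733 mg/L.
D(2.03) = [0.167×46.04/(1.22−0.167)](e^(−0.167×2.03) − e^(−1.22×2.03)) + 2.733 e^(−1.22×2.03)
= 7.301 × (0.7125 − 0.08403) + 2.733 × 0.08403 = 4.818 mg/L.
DO = 10.8 − 4.818 = 5.982 mg/L.

DO ≈ 5.98 mg/L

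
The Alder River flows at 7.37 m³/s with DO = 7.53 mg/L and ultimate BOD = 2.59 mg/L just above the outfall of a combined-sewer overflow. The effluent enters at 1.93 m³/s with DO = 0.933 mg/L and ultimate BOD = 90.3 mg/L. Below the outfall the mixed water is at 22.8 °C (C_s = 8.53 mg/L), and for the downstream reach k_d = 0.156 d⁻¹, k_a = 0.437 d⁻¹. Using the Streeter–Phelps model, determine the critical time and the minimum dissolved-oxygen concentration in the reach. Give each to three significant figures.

Mixed DO = (7.37×7.53 + 1.93×0.933)/(7.37+1.93) = 57.30/9.300 = 6.161 mg/L.
Mixed L₀ = (7.37×2.59 + 1.93×90.3)/(9.300) = 193.4/9.300 = 20.79 mg/L.
Initial deficit D₀ = C_s − DO₀ = 8.53 − 6.161 = 2.369 mg/L.
t_c = (1/0.2810) ln[(0.437/0.156)(1 − 2.369×0.2810/(0.156×20.79))] = 3.559 × ln(2.226) = 2.848 d.
D_c = (0.156/0.437) × 20.79 × e^(−0.156×2.848) = 0.3570 × 20.79 × 0.6413 = 4.760 mg/L.
Minimum DO = 8.53 − 4.760 = 3.770 mg/L.

t_c ≈ 2.85 d; minimum DO ≈ 3.77 mg/L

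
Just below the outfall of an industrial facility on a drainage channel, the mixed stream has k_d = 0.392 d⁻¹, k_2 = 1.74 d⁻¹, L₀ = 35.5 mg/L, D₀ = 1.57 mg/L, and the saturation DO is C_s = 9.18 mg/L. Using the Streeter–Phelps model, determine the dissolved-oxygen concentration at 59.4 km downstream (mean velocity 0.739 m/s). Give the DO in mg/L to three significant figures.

DO ≈ 3.75 mg/L

Travel time t = x/v = 59.4 km / (0.739 m/s) = 59400 m / 0.739 m/s = 80380 s = 0.9303 d.
k_d L₀/(k_2−k_d) = 0.392×35.5/(1.74−0.392) = 13.92/1.348 = 10.32 mg/L.
e^(−k_d t) = e^(−0.392×0.9303) = 0.6944; e^(−k_2 t) = e^(−1.74×0.9303) = 0.1981.
D = 10.32 × (0.6944 − 0.1981) + 1.57 × 0.1981 = 5.123 + 0.3111 = 5.434 mg/L.
DO = C_s − D = 9.18 − 5.434 = 3.746 mg/L.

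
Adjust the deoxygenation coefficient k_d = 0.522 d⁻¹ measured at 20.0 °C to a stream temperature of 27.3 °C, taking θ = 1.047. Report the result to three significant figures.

k_d ≈ 0.730 d⁻¹

k_d(T₂) = k_d(T₁) · θ^(T₂−T₁) = 0.522 × 1.047^(27.3−20.0)
= 0.522 × 1.047^7.30 = 0.522 × 1.398 = 0.7299 d⁻¹.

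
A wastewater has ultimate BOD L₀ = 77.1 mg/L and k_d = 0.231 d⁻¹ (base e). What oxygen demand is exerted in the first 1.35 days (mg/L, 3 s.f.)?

y_t = L₀(1 − e^(−k_d t)) = 77.1 × (1 − e^(−0.231×1.35))
= 77.1 × (1 − 0.7321) = 77.1 × 0.2679 = 20.66 mg/L.

y ≈ 20.7 mg/L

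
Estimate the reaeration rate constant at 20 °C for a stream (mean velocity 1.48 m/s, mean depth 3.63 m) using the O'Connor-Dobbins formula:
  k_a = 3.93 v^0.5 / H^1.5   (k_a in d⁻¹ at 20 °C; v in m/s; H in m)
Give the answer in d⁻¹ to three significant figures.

k_a ≈ 0.691 d⁻¹

k_a = 3.93 × 1.48^0.5 / 3.63^1.5 = 3.93 × 1.217 / 6.916 = 0.6913 d⁻¹.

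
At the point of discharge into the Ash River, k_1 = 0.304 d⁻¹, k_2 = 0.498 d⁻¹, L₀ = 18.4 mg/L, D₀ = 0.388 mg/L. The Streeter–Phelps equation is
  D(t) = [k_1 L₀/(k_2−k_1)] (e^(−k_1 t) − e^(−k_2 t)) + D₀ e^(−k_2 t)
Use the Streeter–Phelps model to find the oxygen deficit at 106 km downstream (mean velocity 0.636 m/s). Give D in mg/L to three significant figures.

Travel time t = x/v = 106 km / (0.636 m/s) = 106000 m / 0.636 m/s = 166700 s = 1.929 d.
k_1 L₀/(k_2−k_1) = 0.304×18.4/(0.498−0.304) = 5.594/0.1940 = 28.83 mg/L.
e^(−k_1 t) = e^(−0.304×1.929) = 0.5563; e^(−k_2 t) = e^(−0.498×1.929) = 0.3826.
D = 28.83 × (0.5563 − 0.3826) + 0.388 × 0.3826 = 5.007 + 0.1485 = 5.156 mg/L.

D ≈ 5.16 mg/L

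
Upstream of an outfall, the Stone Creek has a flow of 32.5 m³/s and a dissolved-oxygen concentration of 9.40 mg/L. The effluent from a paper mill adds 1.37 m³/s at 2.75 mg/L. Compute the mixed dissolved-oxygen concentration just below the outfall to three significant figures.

Flow-weighted mixing: C = (Q_r C_r + Q_w C_w)/(Q_r + Q_w)
= (32.5×9.40 + 1.37×2.75)/(32.5 + 1.37) = 309.3/33.87 = 9.131 mg/L.

9.13 mg/L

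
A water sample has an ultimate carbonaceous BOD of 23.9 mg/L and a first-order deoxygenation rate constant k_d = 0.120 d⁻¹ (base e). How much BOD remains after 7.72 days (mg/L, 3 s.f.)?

L_t = L₀ e^(−k_d t) = 23.9 × e^(−0.120×7.72) = 23.9 × 0.3960 = 9.464 mg/L.

L ≈ 9.46 mg/L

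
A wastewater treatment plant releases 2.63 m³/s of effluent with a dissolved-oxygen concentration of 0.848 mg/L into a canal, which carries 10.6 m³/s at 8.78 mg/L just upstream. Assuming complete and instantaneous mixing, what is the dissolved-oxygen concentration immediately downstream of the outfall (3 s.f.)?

Flow-weighted mixing: C = (Q_r C_r + Q_w C_w)/(Q_r + Q_w)
= (10.6×8.78 + 2.63×0.848)/(10.6 + 2.63) = 95.30/13.23 = 7.203 mg/L.

7.20 mg/L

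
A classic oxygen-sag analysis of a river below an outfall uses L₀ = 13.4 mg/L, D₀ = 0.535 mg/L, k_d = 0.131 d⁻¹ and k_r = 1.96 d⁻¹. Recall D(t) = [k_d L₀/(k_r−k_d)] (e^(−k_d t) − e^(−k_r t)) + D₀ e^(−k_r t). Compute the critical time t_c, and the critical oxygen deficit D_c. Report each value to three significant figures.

t_c ≈ 1.03 d; D_c ≈ 0.782 mg/L

t_c = [1/(k_r−k_d)] ln[(k_r/k_d)(1 − D₀(k_r−k_d)/(k_d L₀))]
= [1/(1.96−0.131)] ln[(1.96/0.131)(1 − 0.535×1.829/(0.131×13.4))]
= (1/1.829) ln[14.96 × 0.4426] = 0.5467 × ln(6.622) = 0.5467 × 1.890 = 1.034 d.
D_c = (k_d/k_r) L₀ e^(−k_d t_c) = (0.131/1.96) × 13.4 × e^(−0.131×1.034) = 0.06684 × 13.4 × 0.8734 = 0.7822 mg/L.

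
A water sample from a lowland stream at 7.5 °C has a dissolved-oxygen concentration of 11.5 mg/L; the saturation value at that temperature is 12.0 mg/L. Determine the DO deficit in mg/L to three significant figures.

D ≈ 0.500 mg/L

D = C_s − C = 12.0 − 11.5 = 0.500 mg/L.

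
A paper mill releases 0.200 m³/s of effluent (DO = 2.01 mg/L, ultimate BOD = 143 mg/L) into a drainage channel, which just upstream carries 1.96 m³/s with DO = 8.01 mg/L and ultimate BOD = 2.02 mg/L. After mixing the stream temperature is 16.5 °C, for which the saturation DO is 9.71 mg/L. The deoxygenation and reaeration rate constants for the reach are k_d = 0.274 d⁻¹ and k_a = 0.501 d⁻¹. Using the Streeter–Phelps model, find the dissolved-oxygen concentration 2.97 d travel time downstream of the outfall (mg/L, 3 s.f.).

DO ≈ 5.25 mg/L

Mixed DO = (1.96×8.01 + 0.200×2.01)/(1.96+0.200) = 16.10/2.160 = 7.454 mg/L.
Mixed L₀ = (1.96×2.02 + 0.200×143)/(2.160) = 32.56/2.160 = 15.07 mg/L.
Initial deficit D₀ = C_s − DO₀ = 9.71 − 7.454 = 2.256 mg/L.
D(2.97) = [0.274×15.07/(0.501−0.274)](e^(−0.274×2.97) − e^(−0.501×2.97)) + 2.256 e^(−0.501×2.97)
= 18.19 × (0.4432 − 0.2258) + 2.256 × 0.2258 = 4.464 mg/L.
DO = 9.71 − 4.464 = 5.246 mg/L.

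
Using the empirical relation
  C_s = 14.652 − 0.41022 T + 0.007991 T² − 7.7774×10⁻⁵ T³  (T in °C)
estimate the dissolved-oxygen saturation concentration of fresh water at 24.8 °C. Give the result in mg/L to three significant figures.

C_s = 14.652 − 0.41022×24.8 + 0.007991×24.8² − 7.7774×10⁻⁵×24.8³ = 8.207 mg/L.

C_s ≈ 8.21 mg/L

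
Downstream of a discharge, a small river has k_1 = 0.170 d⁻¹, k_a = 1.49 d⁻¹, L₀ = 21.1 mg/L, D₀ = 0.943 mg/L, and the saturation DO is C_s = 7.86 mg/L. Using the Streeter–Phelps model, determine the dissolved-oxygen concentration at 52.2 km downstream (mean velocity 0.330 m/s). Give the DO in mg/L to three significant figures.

Travel time t = x/v = 52.2 km / (0.330 m/s) = 52200 m / 0.330 m/s = 158200 s = 1.831 d.
k_1 L₀/(k_a−k_1) = 0.170×21.1/(1.49−0.170) = 3.587/1.320 = 2.717 mg/L.
e^(−k_1 t) = e^(−0.170×1.831) = 0.7325; e^(−k_a t) = e^(−1.49×1.831) = 0.06536.
D = 2.717 × (0.7325 − 0.06536) + 0.943 × 0.06536 = 1.813 + 0.06163 = 1.875 mg/L.
DO = C_s − D = 7.86 − 1.875 = 5.985 mg/L.

DO ≈ 5.99 mg/L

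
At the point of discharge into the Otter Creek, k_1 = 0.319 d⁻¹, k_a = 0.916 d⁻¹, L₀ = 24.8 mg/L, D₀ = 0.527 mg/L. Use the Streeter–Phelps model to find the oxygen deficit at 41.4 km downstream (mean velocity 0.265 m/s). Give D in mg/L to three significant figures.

Travel time t = x/v = 41.4 km / (0.265 m/s) = 41400 m / 0.265 m/s = 156200 s = 1.808 d.
k_1 L₀/(k_a−k_1) = 0.319×24.8/(0.916−0.319) = 7.911/0.5970 = 13.25 mg/L.
e^(−k_1 t) = e^(−0.319×1.808) = 0.5617; e^(−k_a t) = e^(−0.916×1.808) = 0.1908.
D = 13.25 × (0.5617 − 0.1908) + 0.527 × 0.1908 = 4.914 + 0.1006 = 5.015 mg/L.

D ≈ 5.01 mg/L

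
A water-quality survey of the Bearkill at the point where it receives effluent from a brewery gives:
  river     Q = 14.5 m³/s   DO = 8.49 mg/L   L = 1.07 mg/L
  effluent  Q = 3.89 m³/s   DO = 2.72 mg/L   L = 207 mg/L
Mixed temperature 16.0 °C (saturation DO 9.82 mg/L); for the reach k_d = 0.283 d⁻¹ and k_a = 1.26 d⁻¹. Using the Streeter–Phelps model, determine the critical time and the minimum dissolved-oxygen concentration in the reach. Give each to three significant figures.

t_c ≈ 1.30 d; minimum DO ≈ 2.89 mg/L

Mixed DO = (14.5×8.49 + 3.89×2.72)/(14.5+3.89) = 133.7/18.39 = 7.269 mg/L.
Mixed L₀ = (14.5×1.07 + 3.89×207)/(18.39) = 820.7/18.39 = 44.63 mg/L.
Initial deficit D₀ = C_s − DO₀ = 9.82 − 7.269 = 2.551 mg/L.
t_c = (1/0.9770) ln[(1.26/0.283)(1 − 2.551×0.9770/(0.283×44.63))] = 1.024 × ln(3.574) = 1.304 d.
D_c = (0.283/1.26) × 44.63 × e^(−0.283×1.304) = 0.2246 × 44.63 × 0.6915 = 6.931 mg/L.
Minimum DO = 9.82 − 6.931 = 2.889 mg/L.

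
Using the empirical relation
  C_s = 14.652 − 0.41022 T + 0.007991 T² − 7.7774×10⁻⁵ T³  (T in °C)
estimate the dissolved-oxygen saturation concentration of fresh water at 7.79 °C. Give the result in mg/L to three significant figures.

C_s ≈ 11.9 mg/L

C_s = 14.652 − 0.41022×7.79 + 0.007991×7.79² − 7.7774×10⁻⁵×7.79³ = 11.90 mg/L.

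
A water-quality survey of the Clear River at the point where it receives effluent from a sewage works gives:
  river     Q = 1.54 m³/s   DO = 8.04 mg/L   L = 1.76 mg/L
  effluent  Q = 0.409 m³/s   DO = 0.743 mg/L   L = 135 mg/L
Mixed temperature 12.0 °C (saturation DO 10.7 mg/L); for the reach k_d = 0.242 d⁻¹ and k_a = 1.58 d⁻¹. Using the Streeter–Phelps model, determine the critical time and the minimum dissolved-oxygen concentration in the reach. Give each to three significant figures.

Mixed DO = (1.54×8.04 + 0.409×0.743)/(1.54+0.409) = 12.69/1.949 = 6.509 mg/L.
Mixed L₀ = (1.54×1.76 + 0.409×135)/(1.949) = 57.93/1.949 = 29.72 mg/L.
Initial deficit D₀ = C_s − DO₀ = 10.7 − 6.509 = 4.191 mg/L.
t_c = (1/1.338) ln[(1.58/0.242)(1 − 4.191×1.338/(0.242×29.72))] = 0.7474 × ln(1.438) = 0.2716 d.
D_c = (0.242/1.58) × 29.72 × e^(−0.242×0.2716) = 0.1532 × 29.72 × 0.9364 = 4.263 mg/L.
Minimum DO = 10.7 − 4.263 = 6.437 mg/L.

t_c ≈ 0.272 d; minimum DO ≈ 6.44 mg/L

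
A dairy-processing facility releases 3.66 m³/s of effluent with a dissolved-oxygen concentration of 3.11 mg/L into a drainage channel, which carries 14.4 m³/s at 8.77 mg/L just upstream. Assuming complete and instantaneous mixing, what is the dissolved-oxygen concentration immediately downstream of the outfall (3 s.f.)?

7.62 mg/L

Flow-weighted mixing: C = (Q_r C_r + Q_w C_w)/(Q_r + Q_w)
= (14.4×8.77 + 3.66×3.11)/(14.4 + 3.66) = 137.7/18.06 = 7.623 mg/L.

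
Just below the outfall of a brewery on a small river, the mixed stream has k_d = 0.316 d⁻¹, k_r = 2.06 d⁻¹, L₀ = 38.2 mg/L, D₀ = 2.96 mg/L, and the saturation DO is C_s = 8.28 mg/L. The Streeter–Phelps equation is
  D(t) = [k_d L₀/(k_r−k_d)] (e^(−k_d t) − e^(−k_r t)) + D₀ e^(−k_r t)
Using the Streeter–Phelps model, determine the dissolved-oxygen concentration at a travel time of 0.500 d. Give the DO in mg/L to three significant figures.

DO ≈ 3.78 mg/L

k_d L₀/(k_r−k_d) = 0.316×38.2/(2.06−0.316) = 12.07/1.744 = 6.922 mg/L.
e^(−k_d t) = e^(−0.316×0.5000) = 0.8538; e^(−k_r t) = e^(−2.06×0.5000) = 0.3570.
D = 6.922 × (0.8538 − 0.3570) + 2.96 × 0.3570 = 3.439 + 1.057 = 4.496 mg/L.
DO = C_s − D = 8.28 − 4.496 = 3.784 mg/L.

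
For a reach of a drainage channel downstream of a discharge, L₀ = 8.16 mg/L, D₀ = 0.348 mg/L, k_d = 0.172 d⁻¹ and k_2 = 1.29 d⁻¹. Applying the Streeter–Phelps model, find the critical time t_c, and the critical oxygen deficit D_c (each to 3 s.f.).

t_c ≈ 1.51 d; D_c ≈ 0.839 mg/L

t_c = [1/(k_2−k_d)] ln[(k_2/k_d)(1 − D₀(k_2−k_d)/(k_d L₀))]
= [1/(1.29−0.172)] ln[(1.29/0.172)(1 − 0.348×1.118/(0.172×8.16))]
= (1/1.118) ln[7.500 × 0.7228] = 0.8945 × ln(5.421) = 0.8945 × 1.690 = 1.512 d.
D_c = (k_d/k_2) L₀ e^(−k_d t_c) = (0.172/1.29) × 8.16 × e^(−0.172×1.512) = 0.1333 × 8.16 × 0.7710 = 0.8389 mg/L.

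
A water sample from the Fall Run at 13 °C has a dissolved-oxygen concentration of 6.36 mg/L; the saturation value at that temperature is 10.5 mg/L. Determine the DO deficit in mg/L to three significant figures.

D = C_s − C = 10.5 − 6.36 = 4.14 mg/L.

D ≈ 4.14 mg/L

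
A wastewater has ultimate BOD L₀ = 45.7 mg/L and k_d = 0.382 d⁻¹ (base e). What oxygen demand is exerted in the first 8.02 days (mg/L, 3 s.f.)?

y ≈ 43.6 mg/L

y_t = L₀(1 − e^(−k_d t)) = 45.7 × (1 − e^(−0.382×8.02))
= 45.7 × (1 − 0.04672) = 45.7 × 0.9533 = 43.57 mg/L.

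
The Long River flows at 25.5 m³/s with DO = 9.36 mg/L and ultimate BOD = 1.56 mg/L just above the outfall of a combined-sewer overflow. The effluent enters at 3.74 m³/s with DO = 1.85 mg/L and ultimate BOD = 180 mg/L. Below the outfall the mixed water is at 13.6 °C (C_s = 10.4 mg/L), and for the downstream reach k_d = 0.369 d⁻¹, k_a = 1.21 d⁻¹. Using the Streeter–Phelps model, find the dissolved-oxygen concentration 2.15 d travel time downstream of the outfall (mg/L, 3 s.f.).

Mixed DO = (25.5×9.36 + 3.74×1.85)/(25.5+3.74) = 245.6/29.24 = 8.399 mg/L.
Mixed L₀ = (25.5×1.56 + 3.74×180)/(29.24) = 713.0/29.24 = 24.38 mg/L.
Initial deficit D₀ = C_s − DO₀ = 10.4 − 8.399 = 2.001 mg/L.
D(2.15) = [0.369×24.38/(1.21−0.369)](e^(−0.369×2.15) − e^(−1.21×2.15)) + 2.001 e^(−1.21×2.15)
= 10.70 × (0.4523 − 0.07416) + 2.001 × 0.07416 = 4.194 mg/L.
DO = 10.4 − 4.194 = 6.206 mg/L.

DO ≈ 6.21 mg/L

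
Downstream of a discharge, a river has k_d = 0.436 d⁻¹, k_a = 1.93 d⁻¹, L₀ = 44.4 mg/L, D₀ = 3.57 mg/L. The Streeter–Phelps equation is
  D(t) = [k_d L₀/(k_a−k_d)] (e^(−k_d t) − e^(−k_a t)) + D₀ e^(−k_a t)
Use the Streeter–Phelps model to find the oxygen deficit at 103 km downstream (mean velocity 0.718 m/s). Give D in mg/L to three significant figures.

D ≈ 5.90 mg/L

Travel time t = x/v = 103 km / (0.718 m/s) = 103000 m / 0.718 m/s = 143500 s = 1.660 d.
k_d L₀/(k_a−k_d) = 0.436×44.4/(1.93−0.436) = 19.36/1.494 = 12.96 mg/L.
e^(−k_d t) = e^(−0.436×1.660) = 0.4849; e^(−k_a t) = e^(−1.93×1.660) = 0.04058.
D = 12.96 × (0.4849 − 0.04058) + 3.57 × 0.04058 = 5.757 + 0.1449 = 5.901 mg/L.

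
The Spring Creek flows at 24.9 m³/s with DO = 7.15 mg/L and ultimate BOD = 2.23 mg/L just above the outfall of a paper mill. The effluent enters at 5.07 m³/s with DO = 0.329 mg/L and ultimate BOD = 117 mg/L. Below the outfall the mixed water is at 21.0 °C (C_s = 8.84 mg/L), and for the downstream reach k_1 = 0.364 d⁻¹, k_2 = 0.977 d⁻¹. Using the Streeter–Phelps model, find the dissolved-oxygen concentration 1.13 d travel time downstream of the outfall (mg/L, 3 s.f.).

DO ≈ 3.64 mg/L

Mixed DO = (24.9×7.15 + 5.07×0.329)/(24.9+5.07) = 179.7/29.97 = 5.996 mg/L.
Mixed L₀ = (24.9×2.23 + 5.07×117)/(29.97) = 648.7/29.97 = 21.65 mg/L.
Initial deficit D₀ = C_s − DO₀ = 8.84 − 5.996 = 2.844 mg/L.
D(1.13) = [0.364×21.65/(0.977−0.364)](e^(−0.364×1.13) − e^(−0.977×1.13)) + 2.844 e^(−0.977×1.13)
= 12.85 × (0.6628 − 0.3315) + 2.844 × 0.3315 = 5.200 mg/L.
DO = 8.84 − 5.200 = 3.640 mg/L.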